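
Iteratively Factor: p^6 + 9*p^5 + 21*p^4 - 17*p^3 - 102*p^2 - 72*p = (p + 4)*(p^5 + 5*p^4 + p^3 - 21*p^2 - 18*p) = (p + 1)*(p + 4)*(p^4 + 4*p^3 - 3*p^2 - 18*p) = (p + 1)*(p + 3)*(p + 4)*(p^3 + p^2 - 6*p) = (p + 1)*(p + 3)^2*(p + 4)*(p^2 - 2*p) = p*(p + 1)*(p + 3)^2*(p + 4)*(p - 2)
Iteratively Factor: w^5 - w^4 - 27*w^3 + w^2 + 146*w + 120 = (w - 5)*(w^4 + 4*w^3 - 7*w^2 - 34*w - 24) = (w - 5)*(w - 3)*(w^3 + 7*w^2 + 14*w + 8) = (w - 5)*(w - 3)*(w + 4)*(w^2 + 3*w + 2) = (w - 5)*(w - 3)*(w + 1)*(w + 4)*(w + 2)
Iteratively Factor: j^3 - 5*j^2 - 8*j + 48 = (j - 4)*(j^2 - j - 12) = (j - 4)*(j + 3)*(j - 4)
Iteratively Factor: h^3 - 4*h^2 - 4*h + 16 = (h - 2)*(h^2 - 2*h - 8) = (h - 4)*(h - 2)*(h + 2)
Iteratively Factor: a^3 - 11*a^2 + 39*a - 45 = (a - 5)*(a^2 - 6*a + 9) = (a - 5)*(a - 3)*(a - 3)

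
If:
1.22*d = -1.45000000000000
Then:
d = -1.19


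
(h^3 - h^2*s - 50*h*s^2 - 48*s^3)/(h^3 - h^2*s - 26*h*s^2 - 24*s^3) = (-h^2 + 2*h*s + 48*s^2)/(-h^2 + 2*h*s + 24*s^2)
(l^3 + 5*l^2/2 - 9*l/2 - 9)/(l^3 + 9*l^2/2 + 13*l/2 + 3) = (l^2 + l - 6)/(l^2 + 3*l + 2)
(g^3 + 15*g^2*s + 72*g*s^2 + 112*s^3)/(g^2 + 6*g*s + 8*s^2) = (g^2 + 11*g*s + 28*s^2)/(g + 2*s)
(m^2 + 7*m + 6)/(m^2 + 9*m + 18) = (m + 1)/(m + 3)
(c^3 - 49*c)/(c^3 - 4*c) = (c^2 - 49)/(c^2 - 4)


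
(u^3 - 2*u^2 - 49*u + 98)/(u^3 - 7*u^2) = 1 + 5/u - 14/u^2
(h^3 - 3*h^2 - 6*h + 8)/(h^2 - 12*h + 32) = (h^2 + h - 2)/(h - 8)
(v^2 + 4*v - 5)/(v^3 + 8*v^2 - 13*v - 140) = (v - 1)/(v^2 + 3*v - 28)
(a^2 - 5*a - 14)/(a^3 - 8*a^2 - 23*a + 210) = (a + 2)/(a^2 - a - 30)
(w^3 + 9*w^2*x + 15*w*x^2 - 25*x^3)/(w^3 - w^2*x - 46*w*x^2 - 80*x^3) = (-w^2 - 4*w*x + 5*x^2)/(-w^2 + 6*w*x + 16*x^2)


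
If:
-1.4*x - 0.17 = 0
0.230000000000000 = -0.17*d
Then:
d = -1.35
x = -0.12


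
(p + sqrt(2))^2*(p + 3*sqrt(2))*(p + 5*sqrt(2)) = p^4 + 10*sqrt(2)*p^3 + 64*p^2 + 76*sqrt(2)*p + 60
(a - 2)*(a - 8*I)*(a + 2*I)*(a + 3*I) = a^4 - 2*a^3 - 3*I*a^3 + 34*a^2 + 6*I*a^2 - 68*a + 48*I*a - 96*I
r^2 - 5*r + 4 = (r - 4)*(r - 1)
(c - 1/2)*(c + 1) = c^2 + c/2 - 1/2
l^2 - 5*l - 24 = (l - 8)*(l + 3)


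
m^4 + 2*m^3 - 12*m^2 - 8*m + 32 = (m - 2)^2*(m + 2)*(m + 4)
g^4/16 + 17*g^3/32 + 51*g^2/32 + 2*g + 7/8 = (g/4 + 1/4)*(g/4 + 1/2)*(g + 2)*(g + 7/2)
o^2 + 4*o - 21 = (o - 3)*(o + 7)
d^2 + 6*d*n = d*(d + 6*n)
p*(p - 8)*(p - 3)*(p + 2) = p^4 - 9*p^3 + 2*p^2 + 48*p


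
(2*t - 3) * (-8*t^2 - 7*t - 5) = -16*t^3 + 10*t^2 + 11*t + 15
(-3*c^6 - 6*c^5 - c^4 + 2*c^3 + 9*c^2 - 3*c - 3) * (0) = 0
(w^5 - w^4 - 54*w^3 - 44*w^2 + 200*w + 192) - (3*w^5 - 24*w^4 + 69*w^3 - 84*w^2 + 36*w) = -2*w^5 + 23*w^4 - 123*w^3 + 40*w^2 + 164*w + 192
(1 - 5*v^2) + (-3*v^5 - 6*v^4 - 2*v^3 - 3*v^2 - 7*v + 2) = -3*v^5 - 6*v^4 - 2*v^3 - 8*v^2 - 7*v + 3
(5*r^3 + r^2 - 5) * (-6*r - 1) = -30*r^4 - 11*r^3 - r^2 + 30*r + 5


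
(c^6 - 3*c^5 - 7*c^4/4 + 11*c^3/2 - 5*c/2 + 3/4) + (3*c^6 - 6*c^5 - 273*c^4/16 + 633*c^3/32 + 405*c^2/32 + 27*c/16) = 4*c^6 - 9*c^5 - 301*c^4/16 + 809*c^3/32 + 405*c^2/32 - 13*c/16 + 3/4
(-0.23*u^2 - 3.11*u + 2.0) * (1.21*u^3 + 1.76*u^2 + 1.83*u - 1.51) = -0.2783*u^5 - 4.1679*u^4 - 3.4745*u^3 - 1.824*u^2 + 8.3561*u - 3.02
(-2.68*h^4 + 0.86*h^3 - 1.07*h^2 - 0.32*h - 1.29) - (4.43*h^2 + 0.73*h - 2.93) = -2.68*h^4 + 0.86*h^3 - 5.5*h^2 - 1.05*h + 1.64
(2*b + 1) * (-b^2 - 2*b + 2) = -2*b^3 - 5*b^2 + 2*b + 2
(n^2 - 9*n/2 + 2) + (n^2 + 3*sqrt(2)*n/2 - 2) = 2*n^2 - 9*n/2 + 3*sqrt(2)*n/2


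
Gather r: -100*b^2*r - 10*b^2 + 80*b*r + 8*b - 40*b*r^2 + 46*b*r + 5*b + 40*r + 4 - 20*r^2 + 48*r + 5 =-10*b^2 + 13*b + r^2*(-40*b - 20) + r*(-100*b^2 + 126*b + 88) + 9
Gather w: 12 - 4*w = 12 - 4*w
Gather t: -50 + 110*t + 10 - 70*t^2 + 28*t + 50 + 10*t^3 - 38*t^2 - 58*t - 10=10*t^3 - 108*t^2 + 80*t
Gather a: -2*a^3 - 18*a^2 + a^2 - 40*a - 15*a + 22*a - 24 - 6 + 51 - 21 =-2*a^3 - 17*a^2 - 33*a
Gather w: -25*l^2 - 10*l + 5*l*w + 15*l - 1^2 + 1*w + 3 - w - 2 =-25*l^2 + 5*l*w + 5*l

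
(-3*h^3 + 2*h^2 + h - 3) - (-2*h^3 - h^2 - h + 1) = -h^3 + 3*h^2 + 2*h - 4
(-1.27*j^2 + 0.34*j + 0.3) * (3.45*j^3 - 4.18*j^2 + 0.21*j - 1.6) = -4.3815*j^5 + 6.4816*j^4 - 0.6529*j^3 + 0.8494*j^2 - 0.481*j - 0.48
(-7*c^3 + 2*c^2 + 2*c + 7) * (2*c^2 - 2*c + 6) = -14*c^5 + 18*c^4 - 42*c^3 + 22*c^2 - 2*c + 42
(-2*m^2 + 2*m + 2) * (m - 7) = -2*m^3 + 16*m^2 - 12*m - 14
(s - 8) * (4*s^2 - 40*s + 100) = 4*s^3 - 72*s^2 + 420*s - 800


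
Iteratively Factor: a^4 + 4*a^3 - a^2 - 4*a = (a + 1)*(a^3 + 3*a^2 - 4*a) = a*(a + 1)*(a^2 + 3*a - 4) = a*(a - 1)*(a + 1)*(a + 4)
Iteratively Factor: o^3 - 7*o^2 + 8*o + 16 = (o - 4)*(o^2 - 3*o - 4) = (o - 4)*(o + 1)*(o - 4)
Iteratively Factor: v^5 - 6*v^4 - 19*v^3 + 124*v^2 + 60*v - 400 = (v + 2)*(v^4 - 8*v^3 - 3*v^2 + 130*v - 200) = (v - 5)*(v + 2)*(v^3 - 3*v^2 - 18*v + 40) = (v - 5)*(v + 2)*(v + 4)*(v^2 - 7*v + 10) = (v - 5)*(v - 2)*(v + 2)*(v + 4)*(v - 5)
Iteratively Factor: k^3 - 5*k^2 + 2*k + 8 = (k - 2)*(k^2 - 3*k - 4) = (k - 4)*(k - 2)*(k + 1)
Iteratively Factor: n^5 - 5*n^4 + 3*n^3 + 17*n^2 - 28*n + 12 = (n - 1)*(n^4 - 4*n^3 - n^2 + 16*n - 12) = (n - 1)^2*(n^3 - 3*n^2 - 4*n + 12) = (n - 2)*(n - 1)^2*(n^2 - n - 6) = (n - 2)*(n - 1)^2*(n + 2)*(n - 3)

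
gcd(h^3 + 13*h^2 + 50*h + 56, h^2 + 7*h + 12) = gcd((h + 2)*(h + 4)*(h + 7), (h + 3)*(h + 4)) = h + 4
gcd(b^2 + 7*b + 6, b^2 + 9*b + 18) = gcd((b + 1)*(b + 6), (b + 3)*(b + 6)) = b + 6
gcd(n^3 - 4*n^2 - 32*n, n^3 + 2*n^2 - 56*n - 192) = n^2 - 4*n - 32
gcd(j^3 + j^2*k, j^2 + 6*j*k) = j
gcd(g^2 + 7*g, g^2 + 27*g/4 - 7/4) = g + 7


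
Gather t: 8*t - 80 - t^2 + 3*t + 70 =-t^2 + 11*t - 10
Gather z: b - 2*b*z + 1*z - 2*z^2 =b - 2*z^2 + z*(1 - 2*b)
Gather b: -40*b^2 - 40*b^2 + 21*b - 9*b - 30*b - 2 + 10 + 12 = -80*b^2 - 18*b + 20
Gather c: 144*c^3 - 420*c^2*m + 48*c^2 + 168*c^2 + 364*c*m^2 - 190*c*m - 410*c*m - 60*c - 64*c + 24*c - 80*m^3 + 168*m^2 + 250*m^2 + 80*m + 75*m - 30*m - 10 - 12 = 144*c^3 + c^2*(216 - 420*m) + c*(364*m^2 - 600*m - 100) - 80*m^3 + 418*m^2 + 125*m - 22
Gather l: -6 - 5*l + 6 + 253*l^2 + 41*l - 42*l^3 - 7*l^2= -42*l^3 + 246*l^2 + 36*l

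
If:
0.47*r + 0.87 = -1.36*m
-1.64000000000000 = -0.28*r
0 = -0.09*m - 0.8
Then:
No Solution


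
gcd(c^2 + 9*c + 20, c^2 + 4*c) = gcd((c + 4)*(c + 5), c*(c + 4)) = c + 4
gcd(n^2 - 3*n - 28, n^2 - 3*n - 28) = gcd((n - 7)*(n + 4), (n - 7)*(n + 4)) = n^2 - 3*n - 28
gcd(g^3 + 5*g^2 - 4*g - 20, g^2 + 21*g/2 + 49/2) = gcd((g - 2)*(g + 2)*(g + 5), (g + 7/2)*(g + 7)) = 1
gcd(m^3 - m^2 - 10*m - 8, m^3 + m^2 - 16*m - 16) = m^2 - 3*m - 4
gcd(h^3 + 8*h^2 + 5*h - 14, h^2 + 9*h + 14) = h^2 + 9*h + 14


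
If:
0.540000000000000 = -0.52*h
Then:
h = -1.04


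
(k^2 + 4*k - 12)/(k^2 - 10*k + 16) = (k + 6)/(k - 8)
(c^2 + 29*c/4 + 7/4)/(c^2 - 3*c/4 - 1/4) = (c + 7)/(c - 1)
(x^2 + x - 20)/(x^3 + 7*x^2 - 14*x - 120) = 1/(x + 6)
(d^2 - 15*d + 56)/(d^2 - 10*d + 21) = (d - 8)/(d - 3)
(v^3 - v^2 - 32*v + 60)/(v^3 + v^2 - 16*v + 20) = (v^2 + v - 30)/(v^2 + 3*v - 10)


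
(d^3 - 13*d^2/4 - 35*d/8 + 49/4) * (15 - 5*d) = -5*d^4 + 125*d^3/4 - 215*d^2/8 - 1015*d/8 + 735/4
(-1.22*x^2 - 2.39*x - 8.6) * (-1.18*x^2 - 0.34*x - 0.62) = 1.4396*x^4 + 3.235*x^3 + 11.717*x^2 + 4.4058*x + 5.332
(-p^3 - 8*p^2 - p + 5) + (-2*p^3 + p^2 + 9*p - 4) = -3*p^3 - 7*p^2 + 8*p + 1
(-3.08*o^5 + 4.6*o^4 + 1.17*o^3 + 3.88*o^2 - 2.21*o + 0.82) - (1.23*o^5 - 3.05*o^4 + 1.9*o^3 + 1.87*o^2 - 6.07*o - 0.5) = -4.31*o^5 + 7.65*o^4 - 0.73*o^3 + 2.01*o^2 + 3.86*o + 1.32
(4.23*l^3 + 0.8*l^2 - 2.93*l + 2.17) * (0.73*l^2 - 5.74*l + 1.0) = 3.0879*l^5 - 23.6962*l^4 - 2.5009*l^3 + 19.2023*l^2 - 15.3858*l + 2.17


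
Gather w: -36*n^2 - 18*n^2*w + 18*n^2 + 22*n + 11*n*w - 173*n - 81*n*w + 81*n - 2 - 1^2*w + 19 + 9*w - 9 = -18*n^2 - 70*n + w*(-18*n^2 - 70*n + 8) + 8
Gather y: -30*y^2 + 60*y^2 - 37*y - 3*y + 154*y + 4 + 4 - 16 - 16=30*y^2 + 114*y - 24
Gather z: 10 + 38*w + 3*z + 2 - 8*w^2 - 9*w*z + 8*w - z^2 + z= -8*w^2 + 46*w - z^2 + z*(4 - 9*w) + 12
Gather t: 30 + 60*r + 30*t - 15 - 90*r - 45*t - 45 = -30*r - 15*t - 30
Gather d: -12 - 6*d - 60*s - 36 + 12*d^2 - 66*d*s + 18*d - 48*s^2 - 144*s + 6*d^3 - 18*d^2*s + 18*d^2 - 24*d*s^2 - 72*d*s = 6*d^3 + d^2*(30 - 18*s) + d*(-24*s^2 - 138*s + 12) - 48*s^2 - 204*s - 48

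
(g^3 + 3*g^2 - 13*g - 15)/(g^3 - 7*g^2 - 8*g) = (g^2 + 2*g - 15)/(g*(g - 8))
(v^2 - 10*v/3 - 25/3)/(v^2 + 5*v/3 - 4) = (3*v^2 - 10*v - 25)/(3*v^2 + 5*v - 12)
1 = 1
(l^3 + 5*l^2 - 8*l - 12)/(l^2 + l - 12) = (l^3 + 5*l^2 - 8*l - 12)/(l^2 + l - 12)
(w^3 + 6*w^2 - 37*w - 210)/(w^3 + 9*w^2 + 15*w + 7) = (w^2 - w - 30)/(w^2 + 2*w + 1)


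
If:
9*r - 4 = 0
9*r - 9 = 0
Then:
No Solution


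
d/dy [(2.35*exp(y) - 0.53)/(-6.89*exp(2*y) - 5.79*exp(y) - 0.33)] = (16.1915*exp(2*y) - 7.3034*exp(y) - 3.8442)*exp(y)/(47.4721*exp(4*y) + 79.7862*exp(3*y) + 38.0715*exp(2*y) + 3.8214*exp(y) + 0.1089)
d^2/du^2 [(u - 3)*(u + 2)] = 2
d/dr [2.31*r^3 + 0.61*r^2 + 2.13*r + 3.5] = 6.93*r^2 + 1.22*r + 2.13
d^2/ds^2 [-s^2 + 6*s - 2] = -2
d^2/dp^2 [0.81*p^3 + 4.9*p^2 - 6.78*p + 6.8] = 4.86*p + 9.8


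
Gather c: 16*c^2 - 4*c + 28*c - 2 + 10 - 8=16*c^2 + 24*c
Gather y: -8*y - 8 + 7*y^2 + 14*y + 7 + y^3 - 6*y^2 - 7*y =y^3 + y^2 - y - 1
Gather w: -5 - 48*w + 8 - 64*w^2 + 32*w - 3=-64*w^2 - 16*w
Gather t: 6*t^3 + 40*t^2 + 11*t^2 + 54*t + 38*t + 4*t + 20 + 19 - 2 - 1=6*t^3 + 51*t^2 + 96*t + 36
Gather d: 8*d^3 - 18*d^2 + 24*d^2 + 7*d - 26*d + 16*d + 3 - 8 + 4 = 8*d^3 + 6*d^2 - 3*d - 1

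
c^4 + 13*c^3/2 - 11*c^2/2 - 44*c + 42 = (c - 2)*(c - 1)*(c + 7/2)*(c + 6)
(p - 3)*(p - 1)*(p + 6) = p^3 + 2*p^2 - 21*p + 18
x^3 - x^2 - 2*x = x*(x - 2)*(x + 1)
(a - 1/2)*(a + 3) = a^2 + 5*a/2 - 3/2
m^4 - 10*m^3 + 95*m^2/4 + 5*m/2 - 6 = (m - 6)*(m - 4)*(m - 1/2)*(m + 1/2)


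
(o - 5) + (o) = 2*o - 5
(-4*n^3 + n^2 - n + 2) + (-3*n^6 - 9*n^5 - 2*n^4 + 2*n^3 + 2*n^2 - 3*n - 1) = -3*n^6 - 9*n^5 - 2*n^4 - 2*n^3 + 3*n^2 - 4*n + 1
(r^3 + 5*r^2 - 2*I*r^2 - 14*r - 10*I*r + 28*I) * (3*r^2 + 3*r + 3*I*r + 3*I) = 3*r^5 + 18*r^4 - 3*I*r^4 - 21*r^3 - 18*I*r^3 - 6*r^2 + 27*I*r^2 - 54*r + 42*I*r - 84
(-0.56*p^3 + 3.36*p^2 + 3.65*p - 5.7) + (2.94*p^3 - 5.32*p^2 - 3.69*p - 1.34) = 2.38*p^3 - 1.96*p^2 - 0.04*p - 7.04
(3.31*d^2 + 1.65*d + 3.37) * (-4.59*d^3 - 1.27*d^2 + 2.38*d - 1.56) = -15.1929*d^5 - 11.7772*d^4 - 9.686*d^3 - 5.5165*d^2 + 5.4466*d - 5.2572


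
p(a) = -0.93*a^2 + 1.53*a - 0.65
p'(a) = 1.53 - 1.86*a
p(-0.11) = -0.83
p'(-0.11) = 1.73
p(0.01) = -0.63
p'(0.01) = 1.51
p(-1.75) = -6.18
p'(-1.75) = 4.78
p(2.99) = -4.39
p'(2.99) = -4.03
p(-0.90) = -2.78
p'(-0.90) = 3.20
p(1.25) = -0.19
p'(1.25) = -0.80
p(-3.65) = -18.62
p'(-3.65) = 8.32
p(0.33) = -0.25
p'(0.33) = 0.92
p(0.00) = -0.65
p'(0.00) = 1.53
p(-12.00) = -152.93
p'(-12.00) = 23.85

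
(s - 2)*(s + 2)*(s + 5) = s^3 + 5*s^2 - 4*s - 20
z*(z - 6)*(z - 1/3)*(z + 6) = z^4 - z^3/3 - 36*z^2 + 12*z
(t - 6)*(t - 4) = t^2 - 10*t + 24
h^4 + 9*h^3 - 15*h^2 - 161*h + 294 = (h - 3)*(h - 2)*(h + 7)^2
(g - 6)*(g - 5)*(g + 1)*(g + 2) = g^4 - 8*g^3 - g^2 + 68*g + 60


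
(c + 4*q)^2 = c^2 + 8*c*q + 16*q^2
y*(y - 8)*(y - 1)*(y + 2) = y^4 - 7*y^3 - 10*y^2 + 16*y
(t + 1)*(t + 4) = t^2 + 5*t + 4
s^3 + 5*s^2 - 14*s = s*(s - 2)*(s + 7)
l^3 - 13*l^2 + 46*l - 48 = (l - 8)*(l - 3)*(l - 2)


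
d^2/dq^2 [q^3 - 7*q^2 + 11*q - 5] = 6*q - 14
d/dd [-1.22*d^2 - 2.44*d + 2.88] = -2.44*d - 2.44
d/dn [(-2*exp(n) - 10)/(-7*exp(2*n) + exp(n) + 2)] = 2*(-(exp(n) + 5)*(14*exp(n) - 1) + 7*exp(2*n) - exp(n) - 2)*exp(n)/(-7*exp(2*n) + exp(n) + 2)^2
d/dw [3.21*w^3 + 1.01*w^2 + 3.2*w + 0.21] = 9.63*w^2 + 2.02*w + 3.2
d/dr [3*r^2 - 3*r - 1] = 6*r - 3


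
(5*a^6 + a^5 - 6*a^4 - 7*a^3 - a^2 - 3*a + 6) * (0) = 0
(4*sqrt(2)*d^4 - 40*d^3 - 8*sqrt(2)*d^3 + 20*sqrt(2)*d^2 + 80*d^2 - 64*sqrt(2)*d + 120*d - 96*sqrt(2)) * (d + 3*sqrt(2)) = 4*sqrt(2)*d^5 - 16*d^4 - 8*sqrt(2)*d^4 - 100*sqrt(2)*d^3 + 32*d^3 + 240*d^2 + 176*sqrt(2)*d^2 - 384*d + 264*sqrt(2)*d - 576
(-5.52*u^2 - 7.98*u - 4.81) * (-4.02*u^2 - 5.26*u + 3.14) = 22.1904*u^4 + 61.1148*u^3 + 43.9782*u^2 + 0.243399999999994*u - 15.1034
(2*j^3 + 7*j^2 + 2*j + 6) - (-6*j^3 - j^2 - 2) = 8*j^3 + 8*j^2 + 2*j + 8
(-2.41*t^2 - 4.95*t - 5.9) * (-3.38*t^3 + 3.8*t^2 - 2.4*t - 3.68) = 8.1458*t^5 + 7.573*t^4 + 6.916*t^3 - 1.6712*t^2 + 32.376*t + 21.712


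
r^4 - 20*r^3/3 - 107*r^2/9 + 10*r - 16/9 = (r - 8)*(r - 1/3)^2*(r + 2)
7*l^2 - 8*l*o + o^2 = (-7*l + o)*(-l + o)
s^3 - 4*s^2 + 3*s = s*(s - 3)*(s - 1)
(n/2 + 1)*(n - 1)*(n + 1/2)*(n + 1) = n^4/2 + 5*n^3/4 - 5*n/4 - 1/2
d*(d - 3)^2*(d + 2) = d^4 - 4*d^3 - 3*d^2 + 18*d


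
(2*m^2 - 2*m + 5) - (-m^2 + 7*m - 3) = 3*m^2 - 9*m + 8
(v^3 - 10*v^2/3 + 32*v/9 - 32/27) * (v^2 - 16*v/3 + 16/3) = v^5 - 26*v^4/3 + 80*v^3/3 - 1024*v^2/27 + 2048*v/81 - 512/81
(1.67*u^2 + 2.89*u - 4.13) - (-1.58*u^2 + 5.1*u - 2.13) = 3.25*u^2 - 2.21*u - 2.0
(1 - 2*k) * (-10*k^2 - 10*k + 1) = 20*k^3 + 10*k^2 - 12*k + 1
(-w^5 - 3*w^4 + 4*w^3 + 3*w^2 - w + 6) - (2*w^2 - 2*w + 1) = -w^5 - 3*w^4 + 4*w^3 + w^2 + w + 5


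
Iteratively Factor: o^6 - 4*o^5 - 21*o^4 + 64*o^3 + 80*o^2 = (o + 1)*(o^5 - 5*o^4 - 16*o^3 + 80*o^2) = o*(o + 1)*(o^4 - 5*o^3 - 16*o^2 + 80*o) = o*(o - 5)*(o + 1)*(o^3 - 16*o) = o*(o - 5)*(o + 1)*(o + 4)*(o^2 - 4*o) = o^2*(o - 5)*(o + 1)*(o + 4)*(o - 4)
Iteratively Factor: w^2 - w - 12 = (w - 4)*(w + 3)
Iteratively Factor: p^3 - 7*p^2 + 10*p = (p - 5)*(p^2 - 2*p) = p*(p - 5)*(p - 2)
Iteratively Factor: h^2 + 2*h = (h)*(h + 2)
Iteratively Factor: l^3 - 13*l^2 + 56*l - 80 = (l - 4)*(l^2 - 9*l + 20) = (l - 5)*(l - 4)*(l - 4)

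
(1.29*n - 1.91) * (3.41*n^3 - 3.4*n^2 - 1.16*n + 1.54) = 4.3989*n^4 - 10.8991*n^3 + 4.9976*n^2 + 4.2022*n - 2.9414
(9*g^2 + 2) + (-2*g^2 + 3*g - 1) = 7*g^2 + 3*g + 1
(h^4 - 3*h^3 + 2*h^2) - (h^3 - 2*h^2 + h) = h^4 - 4*h^3 + 4*h^2 - h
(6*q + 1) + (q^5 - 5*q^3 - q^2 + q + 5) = q^5 - 5*q^3 - q^2 + 7*q + 6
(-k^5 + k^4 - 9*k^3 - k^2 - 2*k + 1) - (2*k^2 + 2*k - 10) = -k^5 + k^4 - 9*k^3 - 3*k^2 - 4*k + 11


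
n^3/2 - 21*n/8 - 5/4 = (n/2 + 1)*(n - 5/2)*(n + 1/2)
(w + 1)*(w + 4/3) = w^2 + 7*w/3 + 4/3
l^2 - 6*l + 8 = (l - 4)*(l - 2)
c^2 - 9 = (c - 3)*(c + 3)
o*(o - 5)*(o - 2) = o^3 - 7*o^2 + 10*o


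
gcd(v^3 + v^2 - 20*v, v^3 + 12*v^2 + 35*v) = v^2 + 5*v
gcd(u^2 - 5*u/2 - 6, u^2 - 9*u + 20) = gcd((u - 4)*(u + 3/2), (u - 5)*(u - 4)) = u - 4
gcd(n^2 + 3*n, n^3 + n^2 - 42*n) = n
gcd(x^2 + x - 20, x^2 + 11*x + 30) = x + 5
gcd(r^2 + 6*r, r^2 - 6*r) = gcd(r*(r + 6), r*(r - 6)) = r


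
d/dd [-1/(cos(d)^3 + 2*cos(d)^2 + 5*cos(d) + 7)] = (3*sin(d)^2 - 4*cos(d) - 8)*sin(d)/(cos(d)^3 + 2*cos(d)^2 + 5*cos(d) + 7)^2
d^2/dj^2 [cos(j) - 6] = -cos(j)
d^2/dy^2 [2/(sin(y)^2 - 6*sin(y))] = 4*(-2*sin(y) + 9 - 15/sin(y) - 18/sin(y)^2 + 36/sin(y)^3)/(sin(y) - 6)^3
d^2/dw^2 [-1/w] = -2/w^3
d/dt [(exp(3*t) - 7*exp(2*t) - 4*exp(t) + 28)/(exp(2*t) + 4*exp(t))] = (exp(4*t) + 8*exp(3*t) - 24*exp(2*t) - 56*exp(t) - 112)*exp(-t)/(exp(2*t) + 8*exp(t) + 16)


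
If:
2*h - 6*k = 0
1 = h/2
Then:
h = 2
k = 2/3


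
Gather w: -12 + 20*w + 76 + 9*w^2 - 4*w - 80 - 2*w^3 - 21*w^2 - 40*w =-2*w^3 - 12*w^2 - 24*w - 16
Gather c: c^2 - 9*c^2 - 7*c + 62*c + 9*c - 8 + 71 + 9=-8*c^2 + 64*c + 72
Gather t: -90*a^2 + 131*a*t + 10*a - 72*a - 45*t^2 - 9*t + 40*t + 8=-90*a^2 - 62*a - 45*t^2 + t*(131*a + 31) + 8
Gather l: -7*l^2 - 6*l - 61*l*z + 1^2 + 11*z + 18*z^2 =-7*l^2 + l*(-61*z - 6) + 18*z^2 + 11*z + 1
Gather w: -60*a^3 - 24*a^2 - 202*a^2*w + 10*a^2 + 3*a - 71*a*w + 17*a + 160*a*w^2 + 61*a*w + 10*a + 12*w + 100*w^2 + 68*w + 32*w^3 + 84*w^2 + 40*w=-60*a^3 - 14*a^2 + 30*a + 32*w^3 + w^2*(160*a + 184) + w*(-202*a^2 - 10*a + 120)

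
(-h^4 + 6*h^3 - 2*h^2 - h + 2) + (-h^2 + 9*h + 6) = -h^4 + 6*h^3 - 3*h^2 + 8*h + 8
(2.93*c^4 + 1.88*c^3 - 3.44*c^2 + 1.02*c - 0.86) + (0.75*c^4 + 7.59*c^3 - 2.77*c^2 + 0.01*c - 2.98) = 3.68*c^4 + 9.47*c^3 - 6.21*c^2 + 1.03*c - 3.84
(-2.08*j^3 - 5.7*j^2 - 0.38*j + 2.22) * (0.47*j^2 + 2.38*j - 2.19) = -0.9776*j^5 - 7.6294*j^4 - 9.1894*j^3 + 12.622*j^2 + 6.1158*j - 4.8618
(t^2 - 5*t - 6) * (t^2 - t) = t^4 - 6*t^3 - t^2 + 6*t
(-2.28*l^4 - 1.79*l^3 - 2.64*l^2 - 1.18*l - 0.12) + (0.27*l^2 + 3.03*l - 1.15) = -2.28*l^4 - 1.79*l^3 - 2.37*l^2 + 1.85*l - 1.27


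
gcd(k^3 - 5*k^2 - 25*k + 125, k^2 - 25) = k^2 - 25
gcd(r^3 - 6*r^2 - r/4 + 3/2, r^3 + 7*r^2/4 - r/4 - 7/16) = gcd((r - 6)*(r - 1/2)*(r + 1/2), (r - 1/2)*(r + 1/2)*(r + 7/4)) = r^2 - 1/4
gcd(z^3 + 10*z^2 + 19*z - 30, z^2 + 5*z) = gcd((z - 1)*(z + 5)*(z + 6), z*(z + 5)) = z + 5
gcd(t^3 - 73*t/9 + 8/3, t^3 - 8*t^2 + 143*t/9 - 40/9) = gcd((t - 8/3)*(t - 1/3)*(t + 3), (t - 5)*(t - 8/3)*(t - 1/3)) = t^2 - 3*t + 8/9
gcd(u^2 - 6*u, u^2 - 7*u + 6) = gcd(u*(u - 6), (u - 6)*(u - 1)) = u - 6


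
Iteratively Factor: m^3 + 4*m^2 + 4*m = (m + 2)*(m^2 + 2*m) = (m + 2)^2*(m)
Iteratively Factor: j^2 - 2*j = (j - 2)*(j)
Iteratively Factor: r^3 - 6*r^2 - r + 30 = (r - 5)*(r^2 - r - 6) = (r - 5)*(r + 2)*(r - 3)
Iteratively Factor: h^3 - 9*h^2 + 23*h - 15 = (h - 3)*(h^2 - 6*h + 5) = (h - 3)*(h - 1)*(h - 5)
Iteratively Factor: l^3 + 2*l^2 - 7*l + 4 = (l + 4)*(l^2 - 2*l + 1) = (l - 1)*(l + 4)*(l - 1)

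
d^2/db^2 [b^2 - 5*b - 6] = 2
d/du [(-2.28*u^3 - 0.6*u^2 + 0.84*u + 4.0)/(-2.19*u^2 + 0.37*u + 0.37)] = (4.9932*u^4 - 1.6872*u^3 - 0.913199999999999*u^2 + 17.076*u - 1.1692)/(4.7961*u^4 - 1.6206*u^3 - 1.4837*u^2 + 0.2738*u + 0.1369)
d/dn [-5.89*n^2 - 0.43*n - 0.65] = -11.78*n - 0.43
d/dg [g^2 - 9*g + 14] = 2*g - 9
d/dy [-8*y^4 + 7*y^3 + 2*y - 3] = -32*y^3 + 21*y^2 + 2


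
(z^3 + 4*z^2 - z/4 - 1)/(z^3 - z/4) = (z + 4)/z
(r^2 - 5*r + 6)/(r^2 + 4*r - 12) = (r - 3)/(r + 6)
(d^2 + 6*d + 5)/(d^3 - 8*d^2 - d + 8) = (d + 5)/(d^2 - 9*d + 8)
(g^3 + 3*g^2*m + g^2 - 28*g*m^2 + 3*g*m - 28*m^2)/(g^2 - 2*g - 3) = (g^2 + 3*g*m - 28*m^2)/(g - 3)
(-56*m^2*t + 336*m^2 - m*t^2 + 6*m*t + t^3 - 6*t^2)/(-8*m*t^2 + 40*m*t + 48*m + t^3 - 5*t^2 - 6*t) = (7*m + t)/(t + 1)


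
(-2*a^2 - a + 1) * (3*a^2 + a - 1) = -6*a^4 - 5*a^3 + 4*a^2 + 2*a - 1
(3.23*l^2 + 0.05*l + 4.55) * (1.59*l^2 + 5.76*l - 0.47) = 5.1357*l^4 + 18.6843*l^3 + 6.0044*l^2 + 26.1845*l - 2.1385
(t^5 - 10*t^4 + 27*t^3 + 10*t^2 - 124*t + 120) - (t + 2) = t^5 - 10*t^4 + 27*t^3 + 10*t^2 - 125*t + 118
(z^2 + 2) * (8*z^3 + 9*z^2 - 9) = 8*z^5 + 9*z^4 + 16*z^3 + 9*z^2 - 18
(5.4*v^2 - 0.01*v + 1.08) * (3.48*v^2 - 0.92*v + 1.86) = 18.792*v^4 - 5.0028*v^3 + 13.8116*v^2 - 1.0122*v + 2.0088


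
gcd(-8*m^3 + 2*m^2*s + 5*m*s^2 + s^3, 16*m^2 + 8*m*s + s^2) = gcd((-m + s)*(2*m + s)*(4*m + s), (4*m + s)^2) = 4*m + s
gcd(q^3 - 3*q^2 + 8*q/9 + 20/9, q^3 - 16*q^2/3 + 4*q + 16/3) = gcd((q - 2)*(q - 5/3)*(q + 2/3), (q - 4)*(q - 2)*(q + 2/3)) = q^2 - 4*q/3 - 4/3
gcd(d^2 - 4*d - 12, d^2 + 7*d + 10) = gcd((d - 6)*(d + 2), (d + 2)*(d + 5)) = d + 2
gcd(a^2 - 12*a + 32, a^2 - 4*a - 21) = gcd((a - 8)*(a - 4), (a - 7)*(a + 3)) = 1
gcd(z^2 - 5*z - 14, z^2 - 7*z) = z - 7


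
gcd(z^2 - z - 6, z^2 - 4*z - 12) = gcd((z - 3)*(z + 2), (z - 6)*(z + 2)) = z + 2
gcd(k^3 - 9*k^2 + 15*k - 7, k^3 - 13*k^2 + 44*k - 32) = k - 1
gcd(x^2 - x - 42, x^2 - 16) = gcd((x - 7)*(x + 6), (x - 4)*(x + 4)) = 1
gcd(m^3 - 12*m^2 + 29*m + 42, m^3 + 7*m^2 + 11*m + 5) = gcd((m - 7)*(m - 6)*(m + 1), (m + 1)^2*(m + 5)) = m + 1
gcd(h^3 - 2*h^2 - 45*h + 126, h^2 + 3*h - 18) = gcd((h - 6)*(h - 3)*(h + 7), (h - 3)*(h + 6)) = h - 3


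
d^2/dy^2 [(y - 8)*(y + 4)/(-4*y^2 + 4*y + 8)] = 3*(y^3 + 30*y^2 - 24*y + 28)/(2*(y^6 - 3*y^5 - 3*y^4 + 11*y^3 + 6*y^2 - 12*y - 8))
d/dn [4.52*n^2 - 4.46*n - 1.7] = 9.04*n - 4.46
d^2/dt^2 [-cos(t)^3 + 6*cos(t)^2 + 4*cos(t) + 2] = -13*cos(t)/4 - 12*cos(2*t) + 9*cos(3*t)/4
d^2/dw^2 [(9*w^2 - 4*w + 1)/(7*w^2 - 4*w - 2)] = 14*(8*w^3 + 75*w^2 - 36*w + 14)/(343*w^6 - 588*w^5 + 42*w^4 + 272*w^3 - 12*w^2 - 48*w - 8)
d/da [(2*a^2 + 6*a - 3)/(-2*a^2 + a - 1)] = (14*a^2 - 16*a - 3)/(4*a^4 - 4*a^3 + 5*a^2 - 2*a + 1)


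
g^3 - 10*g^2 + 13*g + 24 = (g - 8)*(g - 3)*(g + 1)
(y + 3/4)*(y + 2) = y^2 + 11*y/4 + 3/2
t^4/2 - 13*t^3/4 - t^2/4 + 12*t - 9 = (t/2 + 1)*(t - 6)*(t - 3/2)*(t - 1)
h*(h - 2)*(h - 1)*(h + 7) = h^4 + 4*h^3 - 19*h^2 + 14*h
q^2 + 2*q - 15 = (q - 3)*(q + 5)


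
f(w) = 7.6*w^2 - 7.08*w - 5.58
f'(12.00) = 175.32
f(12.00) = 1003.86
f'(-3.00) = -52.68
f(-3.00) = 84.06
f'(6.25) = 87.92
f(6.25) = 247.04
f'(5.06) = 69.83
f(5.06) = 153.18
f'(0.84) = 5.69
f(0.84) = -6.16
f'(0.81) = 5.23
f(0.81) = -6.33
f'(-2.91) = -51.31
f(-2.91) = 79.38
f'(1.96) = 22.71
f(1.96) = 9.74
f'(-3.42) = -59.06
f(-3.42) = 107.53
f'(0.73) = 4.02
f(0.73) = -6.70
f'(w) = 15.2*w - 7.08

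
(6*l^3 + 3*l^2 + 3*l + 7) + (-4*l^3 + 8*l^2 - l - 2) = 2*l^3 + 11*l^2 + 2*l + 5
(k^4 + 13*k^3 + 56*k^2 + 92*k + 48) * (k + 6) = k^5 + 19*k^4 + 134*k^3 + 428*k^2 + 600*k + 288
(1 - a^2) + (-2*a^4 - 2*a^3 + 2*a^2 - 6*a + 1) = -2*a^4 - 2*a^3 + a^2 - 6*a + 2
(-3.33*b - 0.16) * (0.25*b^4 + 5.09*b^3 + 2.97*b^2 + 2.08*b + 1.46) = -0.8325*b^5 - 16.9897*b^4 - 10.7045*b^3 - 7.4016*b^2 - 5.1946*b - 0.2336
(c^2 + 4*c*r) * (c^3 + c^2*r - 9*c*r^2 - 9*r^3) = c^5 + 5*c^4*r - 5*c^3*r^2 - 45*c^2*r^3 - 36*c*r^4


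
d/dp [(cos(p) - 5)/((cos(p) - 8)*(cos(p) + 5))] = (cos(p)^2 - 10*cos(p) + 55)*sin(p)/((cos(p) - 8)^2*(cos(p) + 5)^2)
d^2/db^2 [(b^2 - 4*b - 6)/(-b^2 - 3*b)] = 2*(7*b^3 + 18*b^2 + 54*b + 54)/(b^3*(b^3 + 9*b^2 + 27*b + 27))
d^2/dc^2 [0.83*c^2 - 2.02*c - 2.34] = 1.66000000000000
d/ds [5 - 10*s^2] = -20*s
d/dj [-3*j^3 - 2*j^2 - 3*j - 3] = -9*j^2 - 4*j - 3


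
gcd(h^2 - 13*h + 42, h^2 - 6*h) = h - 6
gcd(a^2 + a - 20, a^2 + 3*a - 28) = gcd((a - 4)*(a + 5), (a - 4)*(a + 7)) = a - 4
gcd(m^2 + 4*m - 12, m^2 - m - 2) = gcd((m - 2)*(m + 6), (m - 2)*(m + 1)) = m - 2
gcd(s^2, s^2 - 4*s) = s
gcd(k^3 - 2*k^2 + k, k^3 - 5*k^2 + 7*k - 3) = k^2 - 2*k + 1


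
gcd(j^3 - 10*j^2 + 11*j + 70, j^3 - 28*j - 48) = j + 2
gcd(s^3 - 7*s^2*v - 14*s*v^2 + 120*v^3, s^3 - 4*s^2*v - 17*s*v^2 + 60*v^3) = s^2 - s*v - 20*v^2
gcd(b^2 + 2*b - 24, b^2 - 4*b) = b - 4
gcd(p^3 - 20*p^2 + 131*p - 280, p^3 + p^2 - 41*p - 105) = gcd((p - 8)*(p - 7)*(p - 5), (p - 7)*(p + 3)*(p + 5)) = p - 7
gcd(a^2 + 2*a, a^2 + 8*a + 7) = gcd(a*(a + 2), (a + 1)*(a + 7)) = 1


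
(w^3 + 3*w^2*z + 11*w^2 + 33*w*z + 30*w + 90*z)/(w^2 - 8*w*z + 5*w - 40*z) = (-w^2 - 3*w*z - 6*w - 18*z)/(-w + 8*z)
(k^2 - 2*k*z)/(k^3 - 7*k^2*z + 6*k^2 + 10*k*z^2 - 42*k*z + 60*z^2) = k/(k^2 - 5*k*z + 6*k - 30*z)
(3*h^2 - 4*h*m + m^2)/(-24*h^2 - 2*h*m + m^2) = (-3*h^2 + 4*h*m - m^2)/(24*h^2 + 2*h*m - m^2)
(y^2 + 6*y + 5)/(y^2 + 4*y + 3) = (y + 5)/(y + 3)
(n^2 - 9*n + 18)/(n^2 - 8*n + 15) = (n - 6)/(n - 5)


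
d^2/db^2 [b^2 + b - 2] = 2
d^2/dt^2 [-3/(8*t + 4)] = -6/(2*t + 1)^3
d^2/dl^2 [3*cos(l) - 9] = -3*cos(l)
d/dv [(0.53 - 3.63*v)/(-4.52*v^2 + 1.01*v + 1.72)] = (-16.4076*v^2 + 4.7912*v - 6.7789)/(20.4304*v^4 - 9.1304*v^3 - 14.5287*v^2 + 3.4744*v + 2.9584)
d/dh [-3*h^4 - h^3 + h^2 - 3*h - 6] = -12*h^3 - 3*h^2 + 2*h - 3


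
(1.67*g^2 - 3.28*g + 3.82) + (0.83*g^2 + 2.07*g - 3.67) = 2.5*g^2 - 1.21*g + 0.15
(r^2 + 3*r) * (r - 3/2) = r^3 + 3*r^2/2 - 9*r/2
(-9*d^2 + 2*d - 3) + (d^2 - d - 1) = -8*d^2 + d - 4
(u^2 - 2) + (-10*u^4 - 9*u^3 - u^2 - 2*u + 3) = -10*u^4 - 9*u^3 - 2*u + 1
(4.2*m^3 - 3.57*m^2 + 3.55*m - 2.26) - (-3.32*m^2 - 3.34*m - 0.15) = 4.2*m^3 - 0.25*m^2 + 6.89*m - 2.11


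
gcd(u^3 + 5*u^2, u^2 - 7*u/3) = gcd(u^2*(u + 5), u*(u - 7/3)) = u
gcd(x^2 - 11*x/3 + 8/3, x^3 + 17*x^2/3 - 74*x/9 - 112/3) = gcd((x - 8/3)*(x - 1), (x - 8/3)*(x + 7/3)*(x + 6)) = x - 8/3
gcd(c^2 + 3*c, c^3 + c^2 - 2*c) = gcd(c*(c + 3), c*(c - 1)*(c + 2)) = c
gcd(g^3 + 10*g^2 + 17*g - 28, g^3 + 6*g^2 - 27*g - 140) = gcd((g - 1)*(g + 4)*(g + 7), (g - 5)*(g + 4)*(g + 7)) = g^2 + 11*g + 28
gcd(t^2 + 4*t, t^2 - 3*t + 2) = 1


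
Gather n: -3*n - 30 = -3*n - 30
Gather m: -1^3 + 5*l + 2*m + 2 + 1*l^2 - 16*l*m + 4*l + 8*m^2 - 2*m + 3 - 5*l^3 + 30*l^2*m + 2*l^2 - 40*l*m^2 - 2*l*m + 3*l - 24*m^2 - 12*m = -5*l^3 + 3*l^2 + 12*l + m^2*(-40*l - 16) + m*(30*l^2 - 18*l - 12) + 4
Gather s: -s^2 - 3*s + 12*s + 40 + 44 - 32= -s^2 + 9*s + 52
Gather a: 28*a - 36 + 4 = 28*a - 32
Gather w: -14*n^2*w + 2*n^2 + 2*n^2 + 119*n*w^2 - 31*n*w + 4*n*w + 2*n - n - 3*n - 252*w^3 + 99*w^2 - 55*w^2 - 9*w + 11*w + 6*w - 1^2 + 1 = 4*n^2 - 2*n - 252*w^3 + w^2*(119*n + 44) + w*(-14*n^2 - 27*n + 8)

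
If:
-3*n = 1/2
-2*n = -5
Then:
No Solution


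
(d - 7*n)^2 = d^2 - 14*d*n + 49*n^2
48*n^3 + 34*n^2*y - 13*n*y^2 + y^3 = (-8*n + y)*(-6*n + y)*(n + y)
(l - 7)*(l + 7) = l^2 - 49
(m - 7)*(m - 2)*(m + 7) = m^3 - 2*m^2 - 49*m + 98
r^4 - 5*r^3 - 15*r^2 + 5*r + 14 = (r - 7)*(r - 1)*(r + 1)*(r + 2)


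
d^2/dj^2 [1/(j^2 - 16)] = 2*(3*j^2 + 16)/(j^2 - 16)^3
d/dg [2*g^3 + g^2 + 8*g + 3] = 6*g^2 + 2*g + 8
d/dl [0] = 0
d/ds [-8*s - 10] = -8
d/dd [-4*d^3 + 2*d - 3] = 2 - 12*d^2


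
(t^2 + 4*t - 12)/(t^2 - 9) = (t^2 + 4*t - 12)/(t^2 - 9)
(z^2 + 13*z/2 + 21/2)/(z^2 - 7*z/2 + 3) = (2*z^2 + 13*z + 21)/(2*z^2 - 7*z + 6)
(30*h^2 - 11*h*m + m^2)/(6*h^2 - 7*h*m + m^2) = (5*h - m)/(h - m)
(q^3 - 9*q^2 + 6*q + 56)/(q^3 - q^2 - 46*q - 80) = (q^2 - 11*q + 28)/(q^2 - 3*q - 40)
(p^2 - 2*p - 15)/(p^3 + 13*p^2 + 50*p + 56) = (p^2 - 2*p - 15)/(p^3 + 13*p^2 + 50*p + 56)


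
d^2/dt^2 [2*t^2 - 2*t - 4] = 4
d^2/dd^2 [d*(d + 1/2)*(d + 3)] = 6*d + 7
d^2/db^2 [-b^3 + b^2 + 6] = 2 - 6*b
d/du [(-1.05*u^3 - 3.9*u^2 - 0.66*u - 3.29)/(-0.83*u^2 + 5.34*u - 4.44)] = (0.8715*u^4 - 11.214*u^3 - 7.3878*u^2 + 29.1706*u + 20.499)/(0.6889*u^4 - 8.8644*u^3 + 35.886*u^2 - 47.4192*u + 19.7136)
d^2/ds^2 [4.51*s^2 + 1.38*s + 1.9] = 9.02000000000000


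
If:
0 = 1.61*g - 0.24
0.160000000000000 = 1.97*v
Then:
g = 0.15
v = 0.08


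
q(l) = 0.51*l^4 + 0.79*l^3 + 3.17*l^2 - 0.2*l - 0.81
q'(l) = 2.04*l^3 + 2.37*l^2 + 6.34*l - 0.2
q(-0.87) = 1.54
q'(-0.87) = -5.27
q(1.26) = 6.84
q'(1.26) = 15.63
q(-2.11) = 16.41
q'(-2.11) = -22.19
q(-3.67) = 96.09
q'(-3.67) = -92.39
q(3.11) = 100.70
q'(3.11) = 103.80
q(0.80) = 1.67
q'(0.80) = 7.43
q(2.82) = 73.80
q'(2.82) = 82.27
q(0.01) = -0.81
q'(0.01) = -0.14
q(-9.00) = 3027.96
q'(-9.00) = -1352.45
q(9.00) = 4176.18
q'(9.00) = 1735.99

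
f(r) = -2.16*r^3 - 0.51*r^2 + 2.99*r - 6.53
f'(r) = -6.48*r^2 - 1.02*r + 2.99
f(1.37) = -8.95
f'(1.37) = -10.57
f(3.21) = -73.63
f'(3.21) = -67.05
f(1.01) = -6.26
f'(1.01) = -4.65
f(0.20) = -5.97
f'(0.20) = 2.53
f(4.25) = -168.85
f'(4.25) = -118.39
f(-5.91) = 403.86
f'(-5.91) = -217.32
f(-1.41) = -5.70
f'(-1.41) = -8.45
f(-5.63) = 345.93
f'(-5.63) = -196.66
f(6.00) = -473.51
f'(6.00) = -236.41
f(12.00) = -3776.57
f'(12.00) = -942.37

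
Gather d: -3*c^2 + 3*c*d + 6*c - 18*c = -3*c^2 + 3*c*d - 12*c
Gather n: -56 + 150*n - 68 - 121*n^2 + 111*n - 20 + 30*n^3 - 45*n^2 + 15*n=30*n^3 - 166*n^2 + 276*n - 144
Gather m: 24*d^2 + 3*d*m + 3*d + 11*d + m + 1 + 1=24*d^2 + 14*d + m*(3*d + 1) + 2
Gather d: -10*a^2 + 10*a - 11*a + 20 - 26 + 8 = -10*a^2 - a + 2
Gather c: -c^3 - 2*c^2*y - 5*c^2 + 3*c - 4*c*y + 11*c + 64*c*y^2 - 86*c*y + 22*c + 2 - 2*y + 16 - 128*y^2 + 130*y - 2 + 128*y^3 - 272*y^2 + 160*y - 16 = -c^3 + c^2*(-2*y - 5) + c*(64*y^2 - 90*y + 36) + 128*y^3 - 400*y^2 + 288*y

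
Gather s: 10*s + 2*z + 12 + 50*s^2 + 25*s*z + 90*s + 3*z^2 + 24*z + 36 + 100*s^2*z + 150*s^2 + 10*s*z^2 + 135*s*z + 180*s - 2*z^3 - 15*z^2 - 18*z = s^2*(100*z + 200) + s*(10*z^2 + 160*z + 280) - 2*z^3 - 12*z^2 + 8*z + 48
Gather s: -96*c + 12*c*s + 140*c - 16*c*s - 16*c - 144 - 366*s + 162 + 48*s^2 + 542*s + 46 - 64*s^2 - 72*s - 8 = 28*c - 16*s^2 + s*(104 - 4*c) + 56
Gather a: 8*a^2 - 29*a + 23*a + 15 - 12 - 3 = 8*a^2 - 6*a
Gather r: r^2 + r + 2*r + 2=r^2 + 3*r + 2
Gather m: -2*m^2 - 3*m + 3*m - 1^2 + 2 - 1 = -2*m^2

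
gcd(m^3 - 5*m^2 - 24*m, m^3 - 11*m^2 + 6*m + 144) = m^2 - 5*m - 24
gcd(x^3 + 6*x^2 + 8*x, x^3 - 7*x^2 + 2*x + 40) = x + 2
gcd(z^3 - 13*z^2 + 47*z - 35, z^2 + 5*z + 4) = 1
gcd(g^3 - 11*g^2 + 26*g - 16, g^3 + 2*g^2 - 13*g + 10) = g^2 - 3*g + 2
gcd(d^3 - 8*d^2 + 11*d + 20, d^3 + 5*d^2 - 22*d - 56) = d - 4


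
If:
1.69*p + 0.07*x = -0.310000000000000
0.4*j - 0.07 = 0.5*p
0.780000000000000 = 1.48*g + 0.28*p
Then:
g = 0.00783623860546937*x + 0.561730369422677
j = -0.0517751479289941*x - 0.0542899408284024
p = -0.0414201183431953*x - 0.183431952662722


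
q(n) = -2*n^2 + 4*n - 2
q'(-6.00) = 28.00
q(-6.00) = -98.00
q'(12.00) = -44.00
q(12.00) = -242.00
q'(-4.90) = 23.60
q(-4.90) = -69.62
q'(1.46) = -1.84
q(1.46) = -0.42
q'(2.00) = -4.00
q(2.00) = -2.00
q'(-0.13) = 4.52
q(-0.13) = -2.55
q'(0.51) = 1.96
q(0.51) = -0.48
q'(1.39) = -1.56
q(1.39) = -0.30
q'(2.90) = -7.60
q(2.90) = -7.22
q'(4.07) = -12.28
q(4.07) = -18.85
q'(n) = 4 - 4*n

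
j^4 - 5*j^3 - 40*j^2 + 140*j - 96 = (j - 8)*(j - 2)*(j - 1)*(j + 6)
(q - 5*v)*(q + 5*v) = q^2 - 25*v^2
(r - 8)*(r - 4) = r^2 - 12*r + 32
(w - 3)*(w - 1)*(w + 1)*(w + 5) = w^4 + 2*w^3 - 16*w^2 - 2*w + 15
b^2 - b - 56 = (b - 8)*(b + 7)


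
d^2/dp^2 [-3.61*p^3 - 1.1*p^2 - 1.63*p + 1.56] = -21.66*p - 2.2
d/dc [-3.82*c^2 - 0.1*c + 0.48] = -7.64*c - 0.1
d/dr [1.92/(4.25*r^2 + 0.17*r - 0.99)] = (-16.32*r - 0.3264)/(4.25*r^2 + 0.17*r - 0.99)^2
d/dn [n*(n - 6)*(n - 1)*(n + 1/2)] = 4*n^3 - 39*n^2/2 + 5*n + 3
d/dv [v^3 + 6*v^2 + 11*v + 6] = 3*v^2 + 12*v + 11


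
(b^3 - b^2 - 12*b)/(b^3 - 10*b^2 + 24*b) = (b + 3)/(b - 6)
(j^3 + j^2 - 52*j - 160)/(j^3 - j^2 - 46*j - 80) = (j + 4)/(j + 2)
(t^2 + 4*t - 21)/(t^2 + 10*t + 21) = (t - 3)/(t + 3)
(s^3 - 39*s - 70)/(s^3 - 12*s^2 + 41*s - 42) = (s^2 + 7*s + 10)/(s^2 - 5*s + 6)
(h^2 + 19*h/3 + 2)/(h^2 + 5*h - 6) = (h + 1/3)/(h - 1)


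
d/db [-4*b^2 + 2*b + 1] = 2 - 8*b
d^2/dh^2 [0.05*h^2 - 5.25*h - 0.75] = 0.100000000000000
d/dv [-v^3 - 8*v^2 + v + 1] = -3*v^2 - 16*v + 1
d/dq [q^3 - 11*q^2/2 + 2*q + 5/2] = 3*q^2 - 11*q + 2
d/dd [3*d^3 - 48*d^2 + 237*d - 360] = 9*d^2 - 96*d + 237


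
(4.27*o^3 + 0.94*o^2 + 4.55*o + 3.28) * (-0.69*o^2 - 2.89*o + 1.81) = -2.9463*o^5 - 12.9889*o^4 + 1.8726*o^3 - 13.7113*o^2 - 1.2437*o + 5.9368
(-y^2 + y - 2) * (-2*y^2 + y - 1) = 2*y^4 - 3*y^3 + 6*y^2 - 3*y + 2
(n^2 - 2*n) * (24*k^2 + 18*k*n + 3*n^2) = 24*k^2*n^2 - 48*k^2*n + 18*k*n^3 - 36*k*n^2 + 3*n^4 - 6*n^3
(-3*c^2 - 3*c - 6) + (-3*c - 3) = -3*c^2 - 6*c - 9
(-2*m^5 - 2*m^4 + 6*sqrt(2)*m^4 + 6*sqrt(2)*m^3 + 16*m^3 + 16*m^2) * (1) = -2*m^5 - 2*m^4 + 6*sqrt(2)*m^4 + 6*sqrt(2)*m^3 + 16*m^3 + 16*m^2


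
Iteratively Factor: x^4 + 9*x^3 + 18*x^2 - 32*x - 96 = (x + 4)*(x^3 + 5*x^2 - 2*x - 24) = (x + 4)^2*(x^2 + x - 6) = (x + 3)*(x + 4)^2*(x - 2)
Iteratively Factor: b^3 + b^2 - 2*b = (b - 1)*(b^2 + 2*b) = b*(b - 1)*(b + 2)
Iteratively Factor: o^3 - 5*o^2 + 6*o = (o)*(o^2 - 5*o + 6) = o*(o - 2)*(o - 3)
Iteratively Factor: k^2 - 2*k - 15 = (k - 5)*(k + 3)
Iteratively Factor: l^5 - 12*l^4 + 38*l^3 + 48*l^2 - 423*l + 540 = (l + 3)*(l^4 - 15*l^3 + 83*l^2 - 201*l + 180) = (l - 3)*(l + 3)*(l^3 - 12*l^2 + 47*l - 60) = (l - 4)*(l - 3)*(l + 3)*(l^2 - 8*l + 15) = (l - 4)*(l - 3)^2*(l + 3)*(l - 5)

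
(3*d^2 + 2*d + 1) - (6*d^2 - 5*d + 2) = -3*d^2 + 7*d - 1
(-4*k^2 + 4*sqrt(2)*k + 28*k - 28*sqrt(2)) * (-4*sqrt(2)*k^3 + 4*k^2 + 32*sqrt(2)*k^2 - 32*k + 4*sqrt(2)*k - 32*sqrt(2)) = 16*sqrt(2)*k^5 - 240*sqrt(2)*k^4 - 48*k^4 + 720*k^3 + 896*sqrt(2)*k^3 - 2656*k^2 - 480*k + 1792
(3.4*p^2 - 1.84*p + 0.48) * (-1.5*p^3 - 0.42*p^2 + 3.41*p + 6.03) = -5.1*p^5 + 1.332*p^4 + 11.6468*p^3 + 14.026*p^2 - 9.4584*p + 2.8944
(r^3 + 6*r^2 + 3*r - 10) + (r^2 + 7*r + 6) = r^3 + 7*r^2 + 10*r - 4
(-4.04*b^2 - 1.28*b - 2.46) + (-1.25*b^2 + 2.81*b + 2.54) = -5.29*b^2 + 1.53*b + 0.0800000000000001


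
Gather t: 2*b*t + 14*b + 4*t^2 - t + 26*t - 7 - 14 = 14*b + 4*t^2 + t*(2*b + 25) - 21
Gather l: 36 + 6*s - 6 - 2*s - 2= 4*s + 28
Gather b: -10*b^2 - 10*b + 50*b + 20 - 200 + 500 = -10*b^2 + 40*b + 320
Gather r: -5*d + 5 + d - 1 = 4 - 4*d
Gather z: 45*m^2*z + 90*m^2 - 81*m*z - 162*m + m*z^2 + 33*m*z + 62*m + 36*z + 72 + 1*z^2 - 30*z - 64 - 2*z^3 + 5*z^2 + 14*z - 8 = 90*m^2 - 100*m - 2*z^3 + z^2*(m + 6) + z*(45*m^2 - 48*m + 20)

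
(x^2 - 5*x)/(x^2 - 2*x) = (x - 5)/(x - 2)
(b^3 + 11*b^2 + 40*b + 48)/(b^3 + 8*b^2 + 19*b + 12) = (b + 4)/(b + 1)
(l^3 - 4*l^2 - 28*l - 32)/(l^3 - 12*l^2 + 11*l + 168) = (l^2 + 4*l + 4)/(l^2 - 4*l - 21)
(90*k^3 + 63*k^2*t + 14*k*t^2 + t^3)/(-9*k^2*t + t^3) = (30*k^2 + 11*k*t + t^2)/(t*(-3*k + t))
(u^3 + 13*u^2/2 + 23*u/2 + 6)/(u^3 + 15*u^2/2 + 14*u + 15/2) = (u + 4)/(u + 5)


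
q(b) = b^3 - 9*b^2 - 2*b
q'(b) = 3*b^2 - 18*b - 2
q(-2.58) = -71.92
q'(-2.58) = 64.41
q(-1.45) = -19.07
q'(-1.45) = 30.41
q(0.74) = -6.00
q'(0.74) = -13.68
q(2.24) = -38.40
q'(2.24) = -27.27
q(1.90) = -29.43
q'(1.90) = -25.37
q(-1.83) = -32.61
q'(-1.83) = 40.99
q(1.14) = -12.49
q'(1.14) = -18.62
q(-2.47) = -65.04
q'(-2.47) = 60.76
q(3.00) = -60.00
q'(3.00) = -29.00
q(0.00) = 0.00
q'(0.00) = -2.00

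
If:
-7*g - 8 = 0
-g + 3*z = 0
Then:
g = -8/7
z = -8/21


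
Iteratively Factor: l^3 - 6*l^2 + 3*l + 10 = (l - 5)*(l^2 - l - 2) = (l - 5)*(l + 1)*(l - 2)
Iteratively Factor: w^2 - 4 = (w + 2)*(w - 2)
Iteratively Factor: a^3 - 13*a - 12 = (a + 3)*(a^2 - 3*a - 4) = (a + 1)*(a + 3)*(a - 4)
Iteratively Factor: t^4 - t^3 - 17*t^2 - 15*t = (t + 1)*(t^3 - 2*t^2 - 15*t) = t*(t + 1)*(t^2 - 2*t - 15) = t*(t - 5)*(t + 1)*(t + 3)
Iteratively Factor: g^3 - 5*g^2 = (g)*(g^2 - 5*g) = g^2*(g - 5)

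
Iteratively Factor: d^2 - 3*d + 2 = (d - 2)*(d - 1)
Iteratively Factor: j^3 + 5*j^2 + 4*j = (j)*(j^2 + 5*j + 4) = j*(j + 4)*(j + 1)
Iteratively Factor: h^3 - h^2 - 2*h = (h - 2)*(h^2 + h) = (h - 2)*(h + 1)*(h)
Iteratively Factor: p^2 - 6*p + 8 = (p - 2)*(p - 4)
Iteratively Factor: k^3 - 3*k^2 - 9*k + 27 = (k - 3)*(k^2 - 9) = (k - 3)*(k + 3)*(k - 3)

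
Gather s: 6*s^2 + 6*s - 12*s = 6*s^2 - 6*s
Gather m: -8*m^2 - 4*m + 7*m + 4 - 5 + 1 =-8*m^2 + 3*m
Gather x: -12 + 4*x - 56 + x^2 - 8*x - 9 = x^2 - 4*x - 77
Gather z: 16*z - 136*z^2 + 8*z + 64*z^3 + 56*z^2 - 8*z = 64*z^3 - 80*z^2 + 16*z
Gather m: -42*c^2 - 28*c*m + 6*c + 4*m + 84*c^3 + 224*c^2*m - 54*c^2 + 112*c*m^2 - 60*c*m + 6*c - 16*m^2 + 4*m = 84*c^3 - 96*c^2 + 12*c + m^2*(112*c - 16) + m*(224*c^2 - 88*c + 8)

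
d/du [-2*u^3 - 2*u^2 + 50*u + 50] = -6*u^2 - 4*u + 50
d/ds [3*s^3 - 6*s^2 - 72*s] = 9*s^2 - 12*s - 72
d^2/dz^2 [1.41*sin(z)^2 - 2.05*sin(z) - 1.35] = 2.05*sin(z) + 2.82*cos(2*z)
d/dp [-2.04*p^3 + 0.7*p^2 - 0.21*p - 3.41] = -6.12*p^2 + 1.4*p - 0.21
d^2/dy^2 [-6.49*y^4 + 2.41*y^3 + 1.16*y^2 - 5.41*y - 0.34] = -77.88*y^2 + 14.46*y + 2.32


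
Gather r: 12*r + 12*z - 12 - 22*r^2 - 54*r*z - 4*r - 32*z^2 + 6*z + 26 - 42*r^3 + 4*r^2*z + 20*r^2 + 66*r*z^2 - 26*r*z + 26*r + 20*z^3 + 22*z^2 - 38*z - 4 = -42*r^3 + r^2*(4*z - 2) + r*(66*z^2 - 80*z + 34) + 20*z^3 - 10*z^2 - 20*z + 10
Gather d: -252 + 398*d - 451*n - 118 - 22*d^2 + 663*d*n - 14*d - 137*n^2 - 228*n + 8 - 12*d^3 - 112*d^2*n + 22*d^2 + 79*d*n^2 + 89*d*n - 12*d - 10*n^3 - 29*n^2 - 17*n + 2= -12*d^3 - 112*d^2*n + d*(79*n^2 + 752*n + 372) - 10*n^3 - 166*n^2 - 696*n - 360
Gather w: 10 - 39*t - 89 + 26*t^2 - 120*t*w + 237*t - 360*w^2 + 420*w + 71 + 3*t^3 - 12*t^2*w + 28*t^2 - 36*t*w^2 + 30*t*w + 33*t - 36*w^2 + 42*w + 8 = 3*t^3 + 54*t^2 + 231*t + w^2*(-36*t - 396) + w*(-12*t^2 - 90*t + 462)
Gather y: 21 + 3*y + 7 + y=4*y + 28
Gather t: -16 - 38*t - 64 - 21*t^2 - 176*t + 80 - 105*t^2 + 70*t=-126*t^2 - 144*t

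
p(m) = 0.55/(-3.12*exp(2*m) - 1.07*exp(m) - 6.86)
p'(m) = 0.55*(6.24*exp(2*m) + 1.07*exp(m))/(-3.12*exp(2*m) - 1.07*exp(m) - 6.86)^2 = (3.432*exp(m) + 0.5885)*exp(m)/(3.12*exp(2*m) + 1.07*exp(m) + 6.86)^2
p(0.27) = -0.04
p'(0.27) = 0.04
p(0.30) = -0.04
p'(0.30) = 0.04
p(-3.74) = -0.08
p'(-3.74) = 0.00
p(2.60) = -0.00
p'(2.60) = 0.00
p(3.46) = -0.00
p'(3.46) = 0.00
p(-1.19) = -0.07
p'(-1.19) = 0.01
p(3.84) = -0.00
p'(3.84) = 0.00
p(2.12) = -0.00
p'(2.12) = 0.00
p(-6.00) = -0.08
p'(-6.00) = 0.00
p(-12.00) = -0.08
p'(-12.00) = 0.00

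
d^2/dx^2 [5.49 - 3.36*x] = 0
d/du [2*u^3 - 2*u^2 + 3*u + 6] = 6*u^2 - 4*u + 3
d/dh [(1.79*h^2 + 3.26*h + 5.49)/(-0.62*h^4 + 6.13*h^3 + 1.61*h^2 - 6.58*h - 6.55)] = (2.2196*h^5 - 4.9091*h^4 - 26.3524*h^3 - 117.9879*h^2 - 41.1268*h + 14.7712)/(0.3844*h^8 - 7.6012*h^7 + 35.5805*h^6 + 27.8978*h^5 - 69.9567*h^4 - 101.4906*h^3 + 22.2054*h^2 + 86.198*h + 42.9025)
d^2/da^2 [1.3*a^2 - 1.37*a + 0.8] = 2.60000000000000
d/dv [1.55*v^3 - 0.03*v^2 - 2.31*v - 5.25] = 4.65*v^2 - 0.06*v - 2.31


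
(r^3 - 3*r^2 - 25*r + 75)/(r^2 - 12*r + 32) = (r^3 - 3*r^2 - 25*r + 75)/(r^2 - 12*r + 32)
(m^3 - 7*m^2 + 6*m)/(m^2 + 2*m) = (m^2 - 7*m + 6)/(m + 2)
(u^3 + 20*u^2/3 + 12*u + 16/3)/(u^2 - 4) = (3*u^2 + 14*u + 8)/(3*(u - 2))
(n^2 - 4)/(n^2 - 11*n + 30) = (n^2 - 4)/(n^2 - 11*n + 30)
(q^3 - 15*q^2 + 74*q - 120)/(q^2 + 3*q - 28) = (q^2 - 11*q + 30)/(q + 7)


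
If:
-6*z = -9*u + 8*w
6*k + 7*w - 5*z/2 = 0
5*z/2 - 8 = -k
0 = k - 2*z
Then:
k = 32/9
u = -544/567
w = -152/63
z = 16/9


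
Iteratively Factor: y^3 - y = (y)*(y^2 - 1) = y*(y + 1)*(y - 1)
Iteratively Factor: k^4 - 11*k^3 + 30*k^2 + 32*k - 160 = (k + 2)*(k^3 - 13*k^2 + 56*k - 80) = (k - 4)*(k + 2)*(k^2 - 9*k + 20) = (k - 5)*(k - 4)*(k + 2)*(k - 4)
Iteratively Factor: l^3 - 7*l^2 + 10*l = (l)*(l^2 - 7*l + 10) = l*(l - 5)*(l - 2)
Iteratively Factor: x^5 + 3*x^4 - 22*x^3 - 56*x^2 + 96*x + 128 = (x + 4)*(x^4 - x^3 - 18*x^2 + 16*x + 32) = (x - 2)*(x + 4)*(x^3 + x^2 - 16*x - 16) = (x - 4)*(x - 2)*(x + 4)*(x^2 + 5*x + 4) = (x - 4)*(x - 2)*(x + 1)*(x + 4)*(x + 4)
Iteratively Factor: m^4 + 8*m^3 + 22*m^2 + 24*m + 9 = (m + 3)*(m^3 + 5*m^2 + 7*m + 3) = (m + 1)*(m + 3)*(m^2 + 4*m + 3) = (m + 1)*(m + 3)^2*(m + 1)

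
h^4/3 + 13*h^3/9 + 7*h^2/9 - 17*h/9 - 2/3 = (h/3 + 1)*(h - 1)*(h + 1/3)*(h + 2)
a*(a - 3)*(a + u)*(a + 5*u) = a^4 + 6*a^3*u - 3*a^3 + 5*a^2*u^2 - 18*a^2*u - 15*a*u^2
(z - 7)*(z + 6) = z^2 - z - 42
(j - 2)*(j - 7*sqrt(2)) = j^2 - 7*sqrt(2)*j - 2*j + 14*sqrt(2)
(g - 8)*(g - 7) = g^2 - 15*g + 56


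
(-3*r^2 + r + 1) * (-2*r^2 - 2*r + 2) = 6*r^4 + 4*r^3 - 10*r^2 + 2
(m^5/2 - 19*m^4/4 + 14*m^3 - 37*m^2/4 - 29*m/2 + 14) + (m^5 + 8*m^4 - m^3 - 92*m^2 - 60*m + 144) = 3*m^5/2 + 13*m^4/4 + 13*m^3 - 405*m^2/4 - 149*m/2 + 158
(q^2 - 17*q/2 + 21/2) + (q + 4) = q^2 - 15*q/2 + 29/2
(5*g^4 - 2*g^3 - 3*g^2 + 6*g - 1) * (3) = 15*g^4 - 6*g^3 - 9*g^2 + 18*g - 3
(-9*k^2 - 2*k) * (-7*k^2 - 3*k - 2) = 63*k^4 + 41*k^3 + 24*k^2 + 4*k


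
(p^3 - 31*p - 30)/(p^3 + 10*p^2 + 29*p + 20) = (p - 6)/(p + 4)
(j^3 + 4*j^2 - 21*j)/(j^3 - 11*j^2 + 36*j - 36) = j*(j + 7)/(j^2 - 8*j + 12)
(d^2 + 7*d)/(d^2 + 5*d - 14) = d/(d - 2)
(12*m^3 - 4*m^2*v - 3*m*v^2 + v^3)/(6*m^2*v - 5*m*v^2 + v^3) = (2*m + v)/v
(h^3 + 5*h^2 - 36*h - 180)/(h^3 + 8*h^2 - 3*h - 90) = (h - 6)/(h - 3)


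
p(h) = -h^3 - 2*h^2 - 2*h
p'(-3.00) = -17.00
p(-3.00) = 15.00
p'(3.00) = -41.00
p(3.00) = -51.00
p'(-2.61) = -12.00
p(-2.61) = 9.38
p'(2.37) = -28.33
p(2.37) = -29.29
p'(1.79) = -18.77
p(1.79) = -15.72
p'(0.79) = -7.03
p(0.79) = -3.32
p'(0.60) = -5.48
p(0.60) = -2.14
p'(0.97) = -8.70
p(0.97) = -4.73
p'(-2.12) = -7.00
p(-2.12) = 4.78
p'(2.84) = -37.56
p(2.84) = -44.72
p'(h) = -3*h^2 - 4*h - 2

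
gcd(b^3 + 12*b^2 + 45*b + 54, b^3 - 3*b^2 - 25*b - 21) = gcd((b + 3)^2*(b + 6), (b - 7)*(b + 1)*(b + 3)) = b + 3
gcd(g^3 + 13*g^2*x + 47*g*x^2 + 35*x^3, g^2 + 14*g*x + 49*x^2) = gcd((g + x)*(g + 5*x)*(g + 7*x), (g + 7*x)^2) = g + 7*x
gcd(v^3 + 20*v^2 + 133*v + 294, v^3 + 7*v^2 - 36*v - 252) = v^2 + 13*v + 42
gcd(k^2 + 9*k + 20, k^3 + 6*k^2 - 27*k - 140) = k + 4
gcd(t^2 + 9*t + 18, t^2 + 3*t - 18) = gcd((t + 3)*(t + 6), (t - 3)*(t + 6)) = t + 6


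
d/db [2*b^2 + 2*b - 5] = 4*b + 2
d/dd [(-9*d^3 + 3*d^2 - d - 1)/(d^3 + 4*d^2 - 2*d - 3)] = (-39*d^4 + 38*d^3 + 82*d^2 - 10*d + 1)/(d^6 + 8*d^5 + 12*d^4 - 22*d^3 - 20*d^2 + 12*d + 9)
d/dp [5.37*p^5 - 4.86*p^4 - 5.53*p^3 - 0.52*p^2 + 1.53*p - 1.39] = 26.85*p^4 - 19.44*p^3 - 16.59*p^2 - 1.04*p + 1.53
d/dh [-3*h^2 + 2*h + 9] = 2 - 6*h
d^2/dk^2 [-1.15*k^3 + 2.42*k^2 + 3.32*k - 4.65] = 4.84 - 6.9*k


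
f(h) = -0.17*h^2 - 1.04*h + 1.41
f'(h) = -0.34*h - 1.04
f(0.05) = 1.36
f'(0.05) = -1.06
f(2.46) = -2.18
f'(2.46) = -1.88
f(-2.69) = 2.98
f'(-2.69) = -0.13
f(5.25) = -8.74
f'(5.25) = -2.82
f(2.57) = -2.39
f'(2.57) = -1.91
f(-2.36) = 2.92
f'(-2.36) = -0.24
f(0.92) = 0.31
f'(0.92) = -1.35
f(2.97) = -3.18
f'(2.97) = -2.05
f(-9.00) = -3.00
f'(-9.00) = 2.02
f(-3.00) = 3.00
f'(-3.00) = -0.02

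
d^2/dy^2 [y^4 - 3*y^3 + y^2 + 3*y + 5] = 12*y^2 - 18*y + 2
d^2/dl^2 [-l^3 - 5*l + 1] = -6*l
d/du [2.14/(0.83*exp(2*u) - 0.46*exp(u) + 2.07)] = (0.9844 - 3.5524*exp(u))*exp(u)/(0.83*exp(2*u) - 0.46*exp(u) + 2.07)^2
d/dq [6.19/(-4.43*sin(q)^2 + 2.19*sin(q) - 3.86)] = (54.8434*sin(q) - 13.5561)*cos(q)/(4.43*sin(q)^2 - 2.19*sin(q) + 3.86)^2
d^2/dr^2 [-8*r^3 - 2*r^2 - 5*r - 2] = -48*r - 4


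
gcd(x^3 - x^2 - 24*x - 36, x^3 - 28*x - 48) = x^2 - 4*x - 12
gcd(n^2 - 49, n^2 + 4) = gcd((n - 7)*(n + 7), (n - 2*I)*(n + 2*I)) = 1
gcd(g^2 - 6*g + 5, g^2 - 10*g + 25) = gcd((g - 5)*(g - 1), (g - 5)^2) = g - 5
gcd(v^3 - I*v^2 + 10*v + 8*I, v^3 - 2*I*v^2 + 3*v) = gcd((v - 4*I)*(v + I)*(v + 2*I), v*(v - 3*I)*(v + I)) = v + I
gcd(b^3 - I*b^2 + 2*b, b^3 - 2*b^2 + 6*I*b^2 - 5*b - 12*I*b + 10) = b + I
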